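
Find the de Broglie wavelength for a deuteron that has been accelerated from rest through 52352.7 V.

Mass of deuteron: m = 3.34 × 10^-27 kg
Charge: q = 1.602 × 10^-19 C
8.85 × 10^-14 m

When a particle is accelerated through voltage V, it gains kinetic energy KE = qV.

The de Broglie wavelength is then λ = h/√(2mqV):

λ = h/√(2mqV)
λ = (6.626 × 10^-34 J·s) / √(2 × 3.34 × 10^-27 kg × 1.602 × 10^-19 C × 52352.7 V)
λ = 8.85 × 10^-14 m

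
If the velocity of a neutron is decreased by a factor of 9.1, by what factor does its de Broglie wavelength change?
The wavelength increases by a factor of 9.1.

From λ = h/(mv), the wavelength is inversely proportional to velocity:

λ ∝ 1/v

If v → v/9.1, then λ → 9.1λ

When velocity is decreased by a factor of 9.1, the wavelength increases by a factor of 9.1.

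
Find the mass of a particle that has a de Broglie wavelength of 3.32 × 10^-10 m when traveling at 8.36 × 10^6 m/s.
2.39 × 10^-31 kg

From the de Broglie relation λ = h/(mv), we solve for m:

m = h/(λv)
m = (6.626 × 10^-34 J·s) / (3.32 × 10^-10 m × 8.36 × 10^6 m/s)
m = 2.39 × 10^-31 kg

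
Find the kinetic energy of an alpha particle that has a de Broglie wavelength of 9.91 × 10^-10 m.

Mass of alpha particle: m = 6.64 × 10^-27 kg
3.37 × 10^-23 J (or 2.10 × 10^-4 eV)

From λ = h/√(2mKE), we solve for KE:

λ² = h²/(2mKE)
KE = h²/(2mλ²)
KE = (6.626 × 10^-34 J·s)² / (2 × 6.64 × 10^-27 kg × (9.91 × 10^-10 m)²)
KE = 3.37 × 10^-23 J
KE = 2.10 × 10^-4 eV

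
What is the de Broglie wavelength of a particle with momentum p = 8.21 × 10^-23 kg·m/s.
8.07 × 10^-12 m

Using the de Broglie relation λ = h/p:

λ = h/p
λ = (6.626 × 10^-34 J·s) / (8.21 × 10^-23 kg·m/s)
λ = 8.07 × 10^-12 m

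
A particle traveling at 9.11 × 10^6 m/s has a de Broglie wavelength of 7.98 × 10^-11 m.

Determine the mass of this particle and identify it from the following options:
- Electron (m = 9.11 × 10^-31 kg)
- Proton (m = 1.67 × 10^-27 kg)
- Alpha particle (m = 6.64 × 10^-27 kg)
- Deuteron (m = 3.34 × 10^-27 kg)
The particle is an electron.

From λ = h/(mv), solve for mass:

m = h/(λv)
m = (6.626 × 10^-34 J·s) / (7.98 × 10^-11 m × 9.11 × 10^6 m/s)
m = 9.11 × 10^-31 kg

Comparing with the listed masses, this is closest to an electron.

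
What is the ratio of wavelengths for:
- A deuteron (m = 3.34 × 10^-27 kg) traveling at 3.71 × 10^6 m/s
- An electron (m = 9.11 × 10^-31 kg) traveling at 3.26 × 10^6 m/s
λ₁/λ₂ = 2.40 × 10^-4

Using λ = h/(mv):

λ₁ = h/(m₁v₁) = 5.35 × 10^-14 m
λ₂ = h/(m₂v₂) = 2.23 × 10^-10 m

Ratio λ₁/λ₂ = (m₂v₂)/(m₁v₁)
         = (9.11 × 10^-31 kg × 3.26 × 10^6 m/s) / (3.34 × 10^-27 kg × 3.71 × 10^6 m/s)
         = 2.40 × 10^-4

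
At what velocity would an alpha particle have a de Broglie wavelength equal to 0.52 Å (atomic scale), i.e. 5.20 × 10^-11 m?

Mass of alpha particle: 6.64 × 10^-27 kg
1.92 × 10^3 m/s

From λ = h/(mv), solve for v:

v = h/(mλ)
v = (6.626 × 10^-34 J·s) / (6.64 × 10^-27 kg × 5.20 × 10^-11 m)
v = 1.92 × 10^3 m/s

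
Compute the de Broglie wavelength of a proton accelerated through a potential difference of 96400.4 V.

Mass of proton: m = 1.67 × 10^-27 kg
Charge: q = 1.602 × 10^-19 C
9.23 × 10^-14 m

When a particle is accelerated through voltage V, it gains kinetic energy KE = qV.

The de Broglie wavelength is then λ = h/√(2mqV):

λ = h/√(2mqV)
λ = (6.626 × 10^-34 J·s) / √(2 × 1.67 × 10^-27 kg × 1.602 × 10^-19 C × 96400.4 V)
λ = 9.23 × 10^-14 m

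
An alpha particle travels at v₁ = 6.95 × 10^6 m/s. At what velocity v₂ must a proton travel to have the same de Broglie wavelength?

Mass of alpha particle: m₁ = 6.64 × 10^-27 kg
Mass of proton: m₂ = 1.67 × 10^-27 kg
v₂ = 2.76 × 10^7 m/s

For equal de Broglie wavelengths: λ₁ = λ₂

h/(m₁v₁) = h/(m₂v₂)
m₁v₁ = m₂v₂
v₂ = v₁ · (m₁/m₂)

v₂ = 6.95 × 10^6 m/s × (6.64 × 10^-27 kg / 1.67 × 10^-27 kg)
v₂ = 2.76 × 10^7 m/s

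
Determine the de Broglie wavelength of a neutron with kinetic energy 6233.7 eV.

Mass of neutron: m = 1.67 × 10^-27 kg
3.63 × 10^-13 m

Using λ = h/√(2mKE):

First convert KE to Joules: KE = 6233.7 eV = 9.987 × 10^-16 J

λ = h/√(2mKE)
λ = (6.626 × 10^-34 J·s) / √(2 × 1.67 × 10^-27 kg × 9.987 × 10^-16 J)
λ = 3.63 × 10^-13 m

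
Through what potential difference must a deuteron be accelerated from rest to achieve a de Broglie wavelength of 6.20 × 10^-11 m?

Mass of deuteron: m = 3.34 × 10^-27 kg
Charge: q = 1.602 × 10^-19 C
1.07 × 10^-1 V

From λ = h/√(2mqV), we solve for V:

λ² = h²/(2mqV)
V = h²/(2mqλ²)
V = (6.626 × 10^-34 J·s)² / (2 × 3.34 × 10^-27 kg × 1.602 × 10^-19 C × (6.20 × 10^-11 m)²)
V = 1.07 × 10^-1 V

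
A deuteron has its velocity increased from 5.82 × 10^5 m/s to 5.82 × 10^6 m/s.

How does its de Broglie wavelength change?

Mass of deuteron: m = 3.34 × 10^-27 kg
The wavelength decreases by a factor of 10.

Using λ = h/(mv):

Initial wavelength: λ₁ = h/(mv₁) = 3.41 × 10^-13 m
Final wavelength: λ₂ = h/(mv₂) = 3.41 × 10^-14 m

Since λ ∝ 1/v, when velocity increases by a factor of 10, the wavelength decreases by a factor of 10.

λ₂/λ₁ = v₁/v₂ = 1/10

The wavelength decreases by a factor of 10.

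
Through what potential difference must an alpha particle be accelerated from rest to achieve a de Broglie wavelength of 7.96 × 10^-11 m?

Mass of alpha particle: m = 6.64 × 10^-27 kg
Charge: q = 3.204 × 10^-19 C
1.63 × 10^-2 V

From λ = h/√(2mqV), we solve for V:

λ² = h²/(2mqV)
V = h²/(2mqλ²)
V = (6.626 × 10^-34 J·s)² / (2 × 6.64 × 10^-27 kg × 3.204 × 10^-19 C × (7.96 × 10^-11 m)²)
V = 1.63 × 10^-2 V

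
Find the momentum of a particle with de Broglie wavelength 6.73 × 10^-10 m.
9.85 × 10^-25 kg·m/s

From the de Broglie relation λ = h/p, we solve for p:

p = h/λ
p = (6.626 × 10^-34 J·s) / (6.73 × 10^-10 m)
p = 9.85 × 10^-25 kg·m/s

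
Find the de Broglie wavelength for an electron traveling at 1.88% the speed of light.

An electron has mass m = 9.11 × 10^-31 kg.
1.29 × 10^-10 m

Using the de Broglie relation λ = h/(mv):

v = 1.88% × c = 5.636 × 10^6 m/s

λ = h/(mv)
λ = (6.626 × 10^-34 J·s) / (9.11 × 10^-31 kg × 5.636 × 10^6 m/s)
λ = 1.29 × 10^-10 m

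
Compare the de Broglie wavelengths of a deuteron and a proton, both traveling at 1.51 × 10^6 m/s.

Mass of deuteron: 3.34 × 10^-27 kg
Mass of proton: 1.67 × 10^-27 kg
The proton has the longer wavelength.

Using λ = h/(mv), since both particles have the same velocity, the wavelength depends only on mass.

For deuteron: λ₁ = h/(m₁v) = 1.31 × 10^-13 m
For proton: λ₂ = h/(m₂v) = 2.63 × 10^-13 m

Since λ ∝ 1/m at constant velocity, the lighter particle has the longer wavelength.

The proton has the longer de Broglie wavelength.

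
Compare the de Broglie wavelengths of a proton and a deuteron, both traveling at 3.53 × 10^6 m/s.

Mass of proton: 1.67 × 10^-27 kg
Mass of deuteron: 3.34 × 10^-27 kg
The proton has the longer wavelength.

Using λ = h/(mv), since both particles have the same velocity, the wavelength depends only on mass.

For proton: λ₁ = h/(m₁v) = 1.12 × 10^-13 m
For deuteron: λ₂ = h/(m₂v) = 5.62 × 10^-14 m

Since λ ∝ 1/m at constant velocity, the lighter particle has the longer wavelength.

The proton has the longer de Broglie wavelength.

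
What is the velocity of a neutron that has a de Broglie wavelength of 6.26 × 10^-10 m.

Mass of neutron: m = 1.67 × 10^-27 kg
6.34 × 10^2 m/s

From the de Broglie relation λ = h/(mv), we solve for v:

v = h/(mλ)
v = (6.626 × 10^-34 J·s) / (1.67 × 10^-27 kg × 6.26 × 10^-10 m)
v = 6.34 × 10^2 m/s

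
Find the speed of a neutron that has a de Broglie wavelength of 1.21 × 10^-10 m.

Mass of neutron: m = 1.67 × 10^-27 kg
3.28 × 10^3 m/s

From the de Broglie relation λ = h/(mv), we solve for v:

v = h/(mλ)
v = (6.626 × 10^-34 J·s) / (1.67 × 10^-27 kg × 1.21 × 10^-10 m)
v = 3.28 × 10^3 m/s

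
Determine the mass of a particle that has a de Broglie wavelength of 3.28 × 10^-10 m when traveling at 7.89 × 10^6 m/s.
2.56 × 10^-31 kg

From the de Broglie relation λ = h/(mv), we solve for m:

m = h/(λv)
m = (6.626 × 10^-34 J·s) / (3.28 × 10^-10 m × 7.89 × 10^6 m/s)
m = 2.56 × 10^-31 kg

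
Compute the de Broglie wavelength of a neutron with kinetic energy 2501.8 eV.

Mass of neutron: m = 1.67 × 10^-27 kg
5.73 × 10^-13 m

Using λ = h/√(2mKE):

First convert KE to Joules: KE = 2501.8 eV = 4.008 × 10^-16 J

λ = h/√(2mKE)
λ = (6.626 × 10^-34 J·s) / √(2 × 1.67 × 10^-27 kg × 4.008 × 10^-16 J)
λ = 5.73 × 10^-13 m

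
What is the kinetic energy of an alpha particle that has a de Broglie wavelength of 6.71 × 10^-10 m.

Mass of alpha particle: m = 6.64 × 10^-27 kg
7.34 × 10^-23 J (or 4.58 × 10^-4 eV)

From λ = h/√(2mKE), we solve for KE:

λ² = h²/(2mKE)
KE = h²/(2mλ²)
KE = (6.626 × 10^-34 J·s)² / (2 × 6.64 × 10^-27 kg × (6.71 × 10^-10 m)²)
KE = 7.34 × 10^-23 J
KE = 4.58 × 10^-4 eV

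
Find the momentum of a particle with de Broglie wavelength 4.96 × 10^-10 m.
1.34 × 10^-24 kg·m/s

From the de Broglie relation λ = h/p, we solve for p:

p = h/λ
p = (6.626 × 10^-34 J·s) / (4.96 × 10^-10 m)
p = 1.34 × 10^-24 kg·m/s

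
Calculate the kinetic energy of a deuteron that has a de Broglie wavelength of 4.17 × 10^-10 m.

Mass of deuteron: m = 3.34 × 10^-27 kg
3.78 × 10^-22 J (or 2.36 × 10^-3 eV)

From λ = h/√(2mKE), we solve for KE:

λ² = h²/(2mKE)
KE = h²/(2mλ²)
KE = (6.626 × 10^-34 J·s)² / (2 × 3.34 × 10^-27 kg × (4.17 × 10^-10 m)²)
KE = 3.78 × 10^-22 J
KE = 2.36 × 10^-3 eV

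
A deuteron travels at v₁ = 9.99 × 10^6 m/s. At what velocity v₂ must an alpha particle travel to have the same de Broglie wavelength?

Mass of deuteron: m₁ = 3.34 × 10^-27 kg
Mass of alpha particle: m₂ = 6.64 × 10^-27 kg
v₂ = 5.03 × 10^6 m/s

For equal de Broglie wavelengths: λ₁ = λ₂

h/(m₁v₁) = h/(m₂v₂)
m₁v₁ = m₂v₂
v₂ = v₁ · (m₁/m₂)

v₂ = 9.99 × 10^6 m/s × (3.34 × 10^-27 kg / 6.64 × 10^-27 kg)
v₂ = 5.03 × 10^6 m/s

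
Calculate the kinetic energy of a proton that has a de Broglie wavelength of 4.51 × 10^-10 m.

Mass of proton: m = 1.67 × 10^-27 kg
6.46 × 10^-22 J (or 4.03 × 10^-3 eV)

From λ = h/√(2mKE), we solve for KE:

λ² = h²/(2mKE)
KE = h²/(2mλ²)
KE = (6.626 × 10^-34 J·s)² / (2 × 1.67 × 10^-27 kg × (4.51 × 10^-10 m)²)
KE = 6.46 × 10^-22 J
KE = 4.03 × 10^-3 eV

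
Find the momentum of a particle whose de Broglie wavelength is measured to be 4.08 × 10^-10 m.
1.62 × 10^-24 kg·m/s

From the de Broglie relation λ = h/p, we solve for p:

p = h/λ
p = (6.626 × 10^-34 J·s) / (4.08 × 10^-10 m)
p = 1.62 × 10^-24 kg·m/s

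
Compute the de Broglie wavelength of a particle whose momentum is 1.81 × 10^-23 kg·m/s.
3.66 × 10^-11 m

Using the de Broglie relation λ = h/p:

λ = h/p
λ = (6.626 × 10^-34 J·s) / (1.81 × 10^-23 kg·m/s)
λ = 3.66 × 10^-11 m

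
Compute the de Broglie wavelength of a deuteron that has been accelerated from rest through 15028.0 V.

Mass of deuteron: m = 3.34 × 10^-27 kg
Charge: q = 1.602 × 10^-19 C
1.65 × 10^-13 m

When a particle is accelerated through voltage V, it gains kinetic energy KE = qV.

The de Broglie wavelength is then λ = h/√(2mqV):

λ = h/√(2mqV)
λ = (6.626 × 10^-34 J·s) / √(2 × 3.34 × 10^-27 kg × 1.602 × 10^-19 C × 15028.0 V)
λ = 1.65 × 10^-13 m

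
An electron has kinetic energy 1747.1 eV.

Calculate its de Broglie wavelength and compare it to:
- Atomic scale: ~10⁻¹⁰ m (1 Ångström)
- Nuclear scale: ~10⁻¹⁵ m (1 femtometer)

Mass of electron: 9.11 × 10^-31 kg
λ = 2.93 × 10^-11 m, which is between nuclear and atomic scales.

Using λ = h/√(2mKE):

KE = 1747.1 eV = 2.799 × 10^-16 J

λ = h/√(2mKE)
λ = (6.626 × 10^-34 J·s) / √(2 × 9.11 × 10^-31 kg × 2.799 × 10^-16 J)
λ = 2.93 × 10^-11 m

Comparison:
- Atomic scale (10⁻¹⁰ m): λ is 0.29× this size
- Nuclear scale (10⁻¹⁵ m): λ is 2.9e+04× this size

The wavelength is between nuclear and atomic scales.

This wavelength is appropriate for probing atomic structure but too large for nuclear physics experiments.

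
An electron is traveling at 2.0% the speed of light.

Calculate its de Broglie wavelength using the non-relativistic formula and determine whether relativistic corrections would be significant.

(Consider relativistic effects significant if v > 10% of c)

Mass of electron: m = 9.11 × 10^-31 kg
No, relativistic corrections are not needed.

Using the non-relativistic de Broglie formula λ = h/(mv):

v = 2.0% × c = 5.996 × 10^6 m/s

λ = h/(mv)
λ = (6.626 × 10^-34 J·s) / (9.11 × 10^-31 kg × 5.996 × 10^6 m/s)
λ = 1.21 × 10^-10 m

Since v = 2.0% of c < 10% of c, relativistic corrections are NOT significant and this non-relativistic result is a good approximation.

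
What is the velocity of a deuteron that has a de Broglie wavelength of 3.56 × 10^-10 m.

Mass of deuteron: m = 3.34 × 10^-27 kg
5.57 × 10^2 m/s

From the de Broglie relation λ = h/(mv), we solve for v:

v = h/(mλ)
v = (6.626 × 10^-34 J·s) / (3.34 × 10^-27 kg × 3.56 × 10^-10 m)
v = 5.57 × 10^2 m/s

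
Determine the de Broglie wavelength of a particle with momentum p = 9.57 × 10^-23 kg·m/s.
6.92 × 10^-12 m

Using the de Broglie relation λ = h/p:

λ = h/p
λ = (6.626 × 10^-34 J·s) / (9.57 × 10^-23 kg·m/s)
λ = 6.92 × 10^-12 m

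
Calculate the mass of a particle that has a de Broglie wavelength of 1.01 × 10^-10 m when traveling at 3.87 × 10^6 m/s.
1.70 × 10^-30 kg

From the de Broglie relation λ = h/(mv), we solve for m:

m = h/(λv)
m = (6.626 × 10^-34 J·s) / (1.01 × 10^-10 m × 3.87 × 10^6 m/s)
m = 1.70 × 10^-30 kg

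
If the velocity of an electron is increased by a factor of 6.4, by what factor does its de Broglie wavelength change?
The wavelength decreases by a factor of 6.4.

From λ = h/(mv), the wavelength is inversely proportional to velocity:

λ ∝ 1/v

If v → 6.4v, then λ → λ/6.4

When velocity is increased by a factor of 6.4, the wavelength decreases by a factor of 6.4.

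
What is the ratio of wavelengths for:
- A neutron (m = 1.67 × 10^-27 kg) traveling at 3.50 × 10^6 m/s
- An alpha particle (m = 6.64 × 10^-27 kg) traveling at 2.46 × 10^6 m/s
λ₁/λ₂ = 2.79

Using λ = h/(mv):

λ₁ = h/(m₁v₁) = 1.13 × 10^-13 m
λ₂ = h/(m₂v₂) = 4.06 × 10^-14 m

Ratio λ₁/λ₂ = (m₂v₂)/(m₁v₁)
         = (6.64 × 10^-27 kg × 2.46 × 10^6 m/s) / (1.67 × 10^-27 kg × 3.50 × 10^6 m/s)
         = 2.79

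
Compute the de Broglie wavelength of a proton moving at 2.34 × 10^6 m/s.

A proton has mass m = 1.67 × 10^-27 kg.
1.70 × 10^-13 m

Using the de Broglie relation λ = h/(mv):

λ = h/(mv)
λ = (6.626 × 10^-34 J·s) / (1.67 × 10^-27 kg × 2.34 × 10^6 m/s)
λ = 1.70 × 10^-13 m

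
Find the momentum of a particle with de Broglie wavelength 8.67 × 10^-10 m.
7.64 × 10^-25 kg·m/s

From the de Broglie relation λ = h/p, we solve for p:

p = h/λ
p = (6.626 × 10^-34 J·s) / (8.67 × 10^-10 m)
p = 7.64 × 10^-25 kg·m/s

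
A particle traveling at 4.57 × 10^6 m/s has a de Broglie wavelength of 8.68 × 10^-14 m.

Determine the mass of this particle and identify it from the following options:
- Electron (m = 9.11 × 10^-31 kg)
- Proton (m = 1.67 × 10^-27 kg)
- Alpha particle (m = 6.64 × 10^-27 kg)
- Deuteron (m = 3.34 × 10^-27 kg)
The particle is a proton.

From λ = h/(mv), solve for mass:

m = h/(λv)
m = (6.626 × 10^-34 J·s) / (8.68 × 10^-14 m × 4.57 × 10^6 m/s)
m = 1.67 × 10^-27 kg

Comparing with the listed masses, this is closest to a proton.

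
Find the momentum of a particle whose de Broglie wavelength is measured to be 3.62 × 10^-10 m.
1.83 × 10^-24 kg·m/s

From the de Broglie relation λ = h/p, we solve for p:

p = h/λ
p = (6.626 × 10^-34 J·s) / (3.62 × 10^-10 m)
p = 1.83 × 10^-24 kg·m/s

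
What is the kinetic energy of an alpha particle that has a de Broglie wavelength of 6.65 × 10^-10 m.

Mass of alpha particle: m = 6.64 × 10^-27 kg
7.48 × 10^-23 J (or 4.67 × 10^-4 eV)

From λ = h/√(2mKE), we solve for KE:

λ² = h²/(2mKE)
KE = h²/(2mλ²)
KE = (6.626 × 10^-34 J·s)² / (2 × 6.64 × 10^-27 kg × (6.65 × 10^-10 m)²)
KE = 7.48 × 10^-23 J
KE = 4.67 × 10^-4 eV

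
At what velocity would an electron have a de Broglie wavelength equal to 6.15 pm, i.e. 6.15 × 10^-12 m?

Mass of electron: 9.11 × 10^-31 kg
1.18 × 10^8 m/s

From λ = h/(mv), solve for v:

v = h/(mλ)
v = (6.626 × 10^-34 J·s) / (9.11 × 10^-31 kg × 6.15 × 10^-12 m)
v = 1.18 × 10^8 m/s

Note: This velocity is 39.4% of the speed of light, so relativistic corrections would be needed for a more accurate calculation.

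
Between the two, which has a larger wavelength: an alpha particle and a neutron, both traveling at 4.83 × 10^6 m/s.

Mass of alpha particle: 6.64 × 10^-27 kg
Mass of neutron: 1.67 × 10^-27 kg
The neutron has the longer wavelength.

Using λ = h/(mv), since both particles have the same velocity, the wavelength depends only on mass.

For alpha particle: λ₁ = h/(m₁v) = 2.07 × 10^-14 m
For neutron: λ₂ = h/(m₂v) = 8.21 × 10^-14 m

Since λ ∝ 1/m at constant velocity, the lighter particle has the longer wavelength.

The neutron has the longer de Broglie wavelength.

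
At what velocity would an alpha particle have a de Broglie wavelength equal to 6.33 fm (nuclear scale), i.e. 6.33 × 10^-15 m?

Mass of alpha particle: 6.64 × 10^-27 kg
1.58 × 10^7 m/s

From λ = h/(mv), solve for v:

v = h/(mλ)
v = (6.626 × 10^-34 J·s) / (6.64 × 10^-27 kg × 6.33 × 10^-15 m)
v = 1.58 × 10^7 m/s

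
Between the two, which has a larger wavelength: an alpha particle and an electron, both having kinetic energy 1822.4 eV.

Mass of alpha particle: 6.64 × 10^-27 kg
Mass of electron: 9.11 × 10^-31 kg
The electron has the longer wavelength.

Using λ = h/√(2mKE):

For alpha particle: λ₁ = h/√(2m₁KE) = 3.36 × 10^-13 m
For electron: λ₂ = h/√(2m₂KE) = 2.87 × 10^-11 m

Since λ ∝ 1/√m at constant kinetic energy, the lighter particle has the longer wavelength.

The electron has the longer de Broglie wavelength.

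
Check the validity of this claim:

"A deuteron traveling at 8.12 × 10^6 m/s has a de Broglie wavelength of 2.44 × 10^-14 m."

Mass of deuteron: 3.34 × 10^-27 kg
True

The claim is correct.

Using λ = h/(mv):
λ = (6.626 × 10^-34 J·s) / (3.34 × 10^-27 kg × 8.12 × 10^6 m/s)
λ = 2.44 × 10^-14 m

This matches the claimed value.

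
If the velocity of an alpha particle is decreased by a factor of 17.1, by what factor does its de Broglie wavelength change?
The wavelength increases by a factor of 17.1.

From λ = h/(mv), the wavelength is inversely proportional to velocity:

λ ∝ 1/v

If v → v/17.1, then λ → 17.1λ

When velocity is decreased by a factor of 17.1, the wavelength increases by a factor of 17.1.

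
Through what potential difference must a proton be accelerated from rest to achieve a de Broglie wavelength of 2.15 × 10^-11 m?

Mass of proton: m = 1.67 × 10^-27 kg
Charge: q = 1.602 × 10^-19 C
1.78 V

From λ = h/√(2mqV), we solve for V:

λ² = h²/(2mqV)
V = h²/(2mqλ²)
V = (6.626 × 10^-34 J·s)² / (2 × 1.67 × 10^-27 kg × 1.602 × 10^-19 C × (2.15 × 10^-11 m)²)
V = 1.78 V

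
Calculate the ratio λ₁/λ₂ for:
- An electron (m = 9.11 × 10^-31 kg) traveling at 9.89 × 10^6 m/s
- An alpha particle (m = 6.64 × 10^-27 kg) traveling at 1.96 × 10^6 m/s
λ₁/λ₂ = 1.44 × 10^3

Using λ = h/(mv):

λ₁ = h/(m₁v₁) = 7.35 × 10^-11 m
λ₂ = h/(m₂v₂) = 5.09 × 10^-14 m

Ratio λ₁/λ₂ = (m₂v₂)/(m₁v₁)
         = (6.64 × 10^-27 kg × 1.96 × 10^6 m/s) / (9.11 × 10^-31 kg × 9.89 × 10^6 m/s)
         = 1.44 × 10^3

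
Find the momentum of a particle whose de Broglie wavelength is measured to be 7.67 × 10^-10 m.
8.64 × 10^-25 kg·m/s

From the de Broglie relation λ = h/p, we solve for p:

p = h/λ
p = (6.626 × 10^-34 J·s) / (7.67 × 10^-10 m)
p = 8.64 × 10^-25 kg·m/s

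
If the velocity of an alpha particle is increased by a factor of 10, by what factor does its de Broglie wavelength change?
The wavelength decreases by a factor of 10.

From λ = h/(mv), the wavelength is inversely proportional to velocity:

λ ∝ 1/v

If v → 10v, then λ → λ/10

When velocity is increased by a factor of 10, the wavelength decreases by a factor of 10.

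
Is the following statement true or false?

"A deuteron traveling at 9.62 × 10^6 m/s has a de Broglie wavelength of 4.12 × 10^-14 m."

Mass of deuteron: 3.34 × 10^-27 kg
False

The claim is incorrect.

Using λ = h/(mv):
λ = (6.626 × 10^-34 J·s) / (3.34 × 10^-27 kg × 9.62 × 10^6 m/s)
λ = 2.06 × 10^-14 m

The actual wavelength differs from the claimed 4.12 × 10^-14 m.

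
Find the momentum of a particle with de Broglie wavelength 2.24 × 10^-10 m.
2.96 × 10^-24 kg·m/s

From the de Broglie relation λ = h/p, we solve for p:

p = h/λ
p = (6.626 × 10^-34 J·s) / (2.24 × 10^-10 m)
p = 2.96 × 10^-24 kg·m/s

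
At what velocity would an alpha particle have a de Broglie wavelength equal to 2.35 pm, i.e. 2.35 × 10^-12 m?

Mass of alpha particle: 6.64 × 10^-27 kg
4.25 × 10^4 m/s

From λ = h/(mv), solve for v:

v = h/(mλ)
v = (6.626 × 10^-34 J·s) / (6.64 × 10^-27 kg × 2.35 × 10^-12 m)
v = 4.25 × 10^4 m/s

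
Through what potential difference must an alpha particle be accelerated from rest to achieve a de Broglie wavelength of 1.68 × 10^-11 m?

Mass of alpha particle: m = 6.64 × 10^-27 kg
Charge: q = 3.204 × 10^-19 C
3.66 × 10^-1 V

From λ = h/√(2mqV), we solve for V:

λ² = h²/(2mqV)
V = h²/(2mqλ²)
V = (6.626 × 10^-34 J·s)² / (2 × 6.64 × 10^-27 kg × 3.204 × 10^-19 C × (1.68 × 10^-11 m)²)
V = 3.66 × 10^-1 V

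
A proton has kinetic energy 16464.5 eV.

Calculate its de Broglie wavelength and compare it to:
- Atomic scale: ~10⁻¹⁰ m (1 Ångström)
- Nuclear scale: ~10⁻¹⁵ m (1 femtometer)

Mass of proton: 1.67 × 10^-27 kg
λ = 2.23 × 10^-13 m, which is between nuclear and atomic scales.

Using λ = h/√(2mKE):

KE = 16464.5 eV = 2.638 × 10^-15 J

λ = h/√(2mKE)
λ = (6.626 × 10^-34 J·s) / √(2 × 1.67 × 10^-27 kg × 2.638 × 10^-15 J)
λ = 2.23 × 10^-13 m

Comparison:
- Atomic scale (10⁻¹⁰ m): λ is 0.0022× this size
- Nuclear scale (10⁻¹⁵ m): λ is 2.2e+02× this size

The wavelength is between nuclear and atomic scales.

This wavelength is appropriate for probing atomic structure but too large for nuclear physics experiments.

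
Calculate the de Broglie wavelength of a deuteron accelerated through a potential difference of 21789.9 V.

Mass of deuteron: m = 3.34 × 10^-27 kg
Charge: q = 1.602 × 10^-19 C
1.37 × 10^-13 m

When a particle is accelerated through voltage V, it gains kinetic energy KE = qV.

The de Broglie wavelength is then λ = h/√(2mqV):

λ = h/√(2mqV)
λ = (6.626 × 10^-34 J·s) / √(2 × 3.34 × 10^-27 kg × 1.602 × 10^-19 C × 21789.9 V)
λ = 1.37 × 10^-13 m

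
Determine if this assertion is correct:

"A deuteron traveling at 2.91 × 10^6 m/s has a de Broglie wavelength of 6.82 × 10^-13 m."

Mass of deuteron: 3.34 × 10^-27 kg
False

The claim is incorrect.

Using λ = h/(mv):
λ = (6.626 × 10^-34 J·s) / (3.34 × 10^-27 kg × 2.91 × 10^6 m/s)
λ = 6.82 × 10^-14 m

The actual wavelength differs from the claimed 6.82 × 10^-13 m.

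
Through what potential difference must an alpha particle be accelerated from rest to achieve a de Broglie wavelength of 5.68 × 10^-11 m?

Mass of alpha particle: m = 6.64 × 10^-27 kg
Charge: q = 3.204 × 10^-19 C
3.20 × 10^-2 V

From λ = h/√(2mqV), we solve for V:

λ² = h²/(2mqV)
V = h²/(2mqλ²)
V = (6.626 × 10^-34 J·s)² / (2 × 6.64 × 10^-27 kg × 3.204 × 10^-19 C × (5.68 × 10^-11 m)²)
V = 3.20 × 10^-2 V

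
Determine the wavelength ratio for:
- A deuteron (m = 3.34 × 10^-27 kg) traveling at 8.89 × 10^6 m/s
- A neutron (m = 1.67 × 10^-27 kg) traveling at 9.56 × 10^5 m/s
λ₁/λ₂ = 0.0538

Using λ = h/(mv):

λ₁ = h/(m₁v₁) = 2.23 × 10^-14 m
λ₂ = h/(m₂v₂) = 4.15 × 10^-13 m

Ratio λ₁/λ₂ = (m₂v₂)/(m₁v₁)
         = (1.67 × 10^-27 kg × 9.56 × 10^5 m/s) / (3.34 × 10^-27 kg × 8.89 × 10^6 m/s)
         = 0.0538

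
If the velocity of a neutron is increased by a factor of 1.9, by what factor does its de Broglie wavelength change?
The wavelength decreases by a factor of 1.9.

From λ = h/(mv), the wavelength is inversely proportional to velocity:

λ ∝ 1/v

If v → 1.9v, then λ → λ/1.9

When velocity is increased by a factor of 1.9, the wavelength decreases by a factor of 1.9.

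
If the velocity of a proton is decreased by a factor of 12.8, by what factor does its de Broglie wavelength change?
The wavelength increases by a factor of 12.8.

From λ = h/(mv), the wavelength is inversely proportional to velocity:

λ ∝ 1/v

If v → v/12.8, then λ → 12.8λ

When velocity is decreased by a factor of 12.8, the wavelength increases by a factor of 12.8.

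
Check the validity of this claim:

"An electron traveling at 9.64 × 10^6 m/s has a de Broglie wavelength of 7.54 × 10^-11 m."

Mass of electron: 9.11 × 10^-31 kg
True

The claim is correct.

Using λ = h/(mv):
λ = (6.626 × 10^-34 J·s) / (9.11 × 10^-31 kg × 9.64 × 10^6 m/s)
λ = 7.54 × 10^-11 m

This matches the claimed value.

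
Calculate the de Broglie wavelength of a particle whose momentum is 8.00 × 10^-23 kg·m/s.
8.28 × 10^-12 m

Using the de Broglie relation λ = h/p:

λ = h/p
λ = (6.626 × 10^-34 J·s) / (8.00 × 10^-23 kg·m/s)
λ = 8.28 × 10^-12 m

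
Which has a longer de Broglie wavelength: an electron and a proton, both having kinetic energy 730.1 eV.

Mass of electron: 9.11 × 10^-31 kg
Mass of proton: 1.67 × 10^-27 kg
The electron has the longer wavelength.

Using λ = h/√(2mKE):

For electron: λ₁ = h/√(2m₁KE) = 4.54 × 10^-11 m
For proton: λ₂ = h/√(2m₂KE) = 1.06 × 10^-12 m

Since λ ∝ 1/√m at constant kinetic energy, the lighter particle has the longer wavelength.

The electron has the longer de Broglie wavelength.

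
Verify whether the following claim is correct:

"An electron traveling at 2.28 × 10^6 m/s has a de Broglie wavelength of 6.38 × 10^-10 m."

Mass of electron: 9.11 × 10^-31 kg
False

The claim is incorrect.

Using λ = h/(mv):
λ = (6.626 × 10^-34 J·s) / (9.11 × 10^-31 kg × 2.28 × 10^6 m/s)
λ = 3.19 × 10^-10 m

The actual wavelength differs from the claimed 6.38 × 10^-10 m.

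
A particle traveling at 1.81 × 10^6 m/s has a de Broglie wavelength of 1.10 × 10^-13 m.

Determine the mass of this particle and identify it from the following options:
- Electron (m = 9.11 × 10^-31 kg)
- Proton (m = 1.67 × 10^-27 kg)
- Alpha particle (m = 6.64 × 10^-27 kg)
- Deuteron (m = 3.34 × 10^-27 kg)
The particle is a deuteron.

From λ = h/(mv), solve for mass:

m = h/(λv)
m = (6.626 × 10^-34 J·s) / (1.10 × 10^-13 m × 1.81 × 10^6 m/s)
m = 3.33 × 10^-27 kg

Comparing with the listed masses, this is closest to a deuteron.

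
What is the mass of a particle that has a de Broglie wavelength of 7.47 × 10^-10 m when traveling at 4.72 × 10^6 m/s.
1.88 × 10^-31 kg

From the de Broglie relation λ = h/(mv), we solve for m:

m = h/(λv)
m = (6.626 × 10^-34 J·s) / (7.47 × 10^-10 m × 4.72 × 10^6 m/s)
m = 1.88 × 10^-31 kg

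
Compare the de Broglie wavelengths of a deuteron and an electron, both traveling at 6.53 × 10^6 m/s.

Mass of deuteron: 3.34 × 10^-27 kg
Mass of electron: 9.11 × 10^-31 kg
The electron has the longer wavelength.

Using λ = h/(mv), since both particles have the same velocity, the wavelength depends only on mass.

For deuteron: λ₁ = h/(m₁v) = 3.04 × 10^-14 m
For electron: λ₂ = h/(m₂v) = 1.11 × 10^-10 m

Since λ ∝ 1/m at constant velocity, the lighter particle has the longer wavelength.

The electron has the longer de Broglie wavelength.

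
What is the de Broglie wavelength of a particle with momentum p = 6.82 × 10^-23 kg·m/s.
9.72 × 10^-12 m

Using the de Broglie relation λ = h/p:

λ = h/p
λ = (6.626 × 10^-34 J·s) / (6.82 × 10^-23 kg·m/s)
λ = 9.72 × 10^-12 m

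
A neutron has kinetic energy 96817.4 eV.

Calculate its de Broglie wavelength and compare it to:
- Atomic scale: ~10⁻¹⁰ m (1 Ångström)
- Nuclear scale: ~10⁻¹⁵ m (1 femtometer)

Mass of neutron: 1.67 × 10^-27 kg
λ = 9.21 × 10^-14 m, which is between nuclear and atomic scales.

Using λ = h/√(2mKE):

KE = 96817.4 eV = 1.551 × 10^-14 J

λ = h/√(2mKE)
λ = (6.626 × 10^-34 J·s) / √(2 × 1.67 × 10^-27 kg × 1.551 × 10^-14 J)
λ = 9.21 × 10^-14 m

Comparison:
- Atomic scale (10⁻¹⁰ m): λ is 0.00092× this size
- Nuclear scale (10⁻¹⁵ m): λ is 92× this size

The wavelength is between nuclear and atomic scales.

This wavelength is appropriate for probing atomic structure but too large for nuclear physics experiments.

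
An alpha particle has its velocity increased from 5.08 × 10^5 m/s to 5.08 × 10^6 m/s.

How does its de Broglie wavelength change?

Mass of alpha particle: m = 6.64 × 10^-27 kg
The wavelength decreases by a factor of 10.

Using λ = h/(mv):

Initial wavelength: λ₁ = h/(mv₁) = 1.96 × 10^-13 m
Final wavelength: λ₂ = h/(mv₂) = 1.96 × 10^-14 m

Since λ ∝ 1/v, when velocity increases by a factor of 10, the wavelength decreases by a factor of 10.

λ₂/λ₁ = v₁/v₂ = 1/10

The wavelength decreases by a factor of 10.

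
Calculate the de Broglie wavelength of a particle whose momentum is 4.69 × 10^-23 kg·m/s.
1.41 × 10^-11 m

Using the de Broglie relation λ = h/p:

λ = h/p
λ = (6.626 × 10^-34 J·s) / (4.69 × 10^-23 kg·m/s)
λ = 1.41 × 10^-11 m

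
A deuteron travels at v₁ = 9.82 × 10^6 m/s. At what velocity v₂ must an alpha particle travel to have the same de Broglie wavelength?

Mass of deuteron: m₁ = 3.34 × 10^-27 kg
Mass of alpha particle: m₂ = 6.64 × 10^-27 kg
v₂ = 4.94 × 10^6 m/s

For equal de Broglie wavelengths: λ₁ = λ₂

h/(m₁v₁) = h/(m₂v₂)
m₁v₁ = m₂v₂
v₂ = v₁ · (m₁/m₂)

v₂ = 9.82 × 10^6 m/s × (3.34 × 10^-27 kg / 6.64 × 10^-27 kg)
v₂ = 4.94 × 10^6 m/s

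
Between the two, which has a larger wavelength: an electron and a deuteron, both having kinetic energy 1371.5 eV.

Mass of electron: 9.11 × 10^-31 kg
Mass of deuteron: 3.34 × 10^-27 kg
The electron has the longer wavelength.

Using λ = h/√(2mKE):

For electron: λ₁ = h/√(2m₁KE) = 3.31 × 10^-11 m
For deuteron: λ₂ = h/√(2m₂KE) = 5.47 × 10^-13 m

Since λ ∝ 1/√m at constant kinetic energy, the lighter particle has the longer wavelength.

The electron has the longer de Broglie wavelength.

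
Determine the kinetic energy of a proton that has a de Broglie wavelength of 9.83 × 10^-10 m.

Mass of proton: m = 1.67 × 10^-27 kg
1.36 × 10^-22 J (or 8.49 × 10^-4 eV)

From λ = h/√(2mKE), we solve for KE:

λ² = h²/(2mKE)
KE = h²/(2mλ²)
KE = (6.626 × 10^-34 J·s)² / (2 × 1.67 × 10^-27 kg × (9.83 × 10^-10 m)²)
KE = 1.36 × 10^-22 J
KE = 8.49 × 10^-4 eV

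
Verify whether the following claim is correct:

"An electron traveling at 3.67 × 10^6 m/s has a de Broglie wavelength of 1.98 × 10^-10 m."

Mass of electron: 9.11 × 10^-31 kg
True

The claim is correct.

Using λ = h/(mv):
λ = (6.626 × 10^-34 J·s) / (9.11 × 10^-31 kg × 3.67 × 10^6 m/s)
λ = 1.98 × 10^-10 m

This matches the claimed value.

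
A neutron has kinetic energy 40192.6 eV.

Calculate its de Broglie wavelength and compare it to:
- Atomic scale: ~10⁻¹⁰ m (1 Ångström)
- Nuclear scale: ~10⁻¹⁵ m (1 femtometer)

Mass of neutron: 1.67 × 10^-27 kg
λ = 1.43 × 10^-13 m, which is between nuclear and atomic scales.

Using λ = h/√(2mKE):

KE = 40192.6 eV = 6.440 × 10^-15 J

λ = h/√(2mKE)
λ = (6.626 × 10^-34 J·s) / √(2 × 1.67 × 10^-27 kg × 6.440 × 10^-15 J)
λ = 1.43 × 10^-13 m

Comparison:
- Atomic scale (10⁻¹⁰ m): λ is 0.0014× this size
- Nuclear scale (10⁻¹⁵ m): λ is 1.4e+02× this size

The wavelength is between nuclear and atomic scales.

This wavelength is appropriate for probing atomic structure but too large for nuclear physics experiments.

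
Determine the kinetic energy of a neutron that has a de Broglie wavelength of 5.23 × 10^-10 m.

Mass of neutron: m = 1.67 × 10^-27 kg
4.81 × 10^-22 J (or 3.00 × 10^-3 eV)

From λ = h/√(2mKE), we solve for KE:

λ² = h²/(2mKE)
KE = h²/(2mλ²)
KE = (6.626 × 10^-34 J·s)² / (2 × 1.67 × 10^-27 kg × (5.23 × 10^-10 m)²)
KE = 4.81 × 10^-22 J
KE = 3.00 × 10^-3 eV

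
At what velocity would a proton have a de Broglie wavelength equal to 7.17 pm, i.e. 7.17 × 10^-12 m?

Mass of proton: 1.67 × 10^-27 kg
5.53 × 10^4 m/s

From λ = h/(mv), solve for v:

v = h/(mλ)
v = (6.626 × 10^-34 J·s) / (1.67 × 10^-27 kg × 7.17 × 10^-12 m)
v = 5.53 × 10^4 m/s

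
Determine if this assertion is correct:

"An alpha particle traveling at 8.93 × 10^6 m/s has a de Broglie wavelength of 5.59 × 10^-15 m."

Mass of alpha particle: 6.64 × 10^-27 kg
False

The claim is incorrect.

Using λ = h/(mv):
λ = (6.626 × 10^-34 J·s) / (6.64 × 10^-27 kg × 8.93 × 10^6 m/s)
λ = 1.12 × 10^-14 m

The actual wavelength differs from the claimed 5.59 × 10^-15 m.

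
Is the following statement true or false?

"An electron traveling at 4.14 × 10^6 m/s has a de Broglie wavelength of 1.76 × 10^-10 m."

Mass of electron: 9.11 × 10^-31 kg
True

The claim is correct.

Using λ = h/(mv):
λ = (6.626 × 10^-34 J·s) / (9.11 × 10^-31 kg × 4.14 × 10^6 m/s)
λ = 1.76 × 10^-10 m

This matches the claimed value.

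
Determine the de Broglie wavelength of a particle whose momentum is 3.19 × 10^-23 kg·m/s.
2.08 × 10^-11 m

Using the de Broglie relation λ = h/p:

λ = h/p
λ = (6.626 × 10^-34 J·s) / (3.19 × 10^-23 kg·m/s)
λ = 2.08 × 10^-11 m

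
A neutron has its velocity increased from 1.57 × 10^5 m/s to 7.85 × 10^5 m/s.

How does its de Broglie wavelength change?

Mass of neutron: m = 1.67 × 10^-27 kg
The wavelength decreases by a factor of 5.

Using λ = h/(mv):

Initial wavelength: λ₁ = h/(mv₁) = 2.53 × 10^-12 m
Final wavelength: λ₂ = h/(mv₂) = 5.05 × 10^-13 m

Since λ ∝ 1/v, when velocity increases by a factor of 5, the wavelength decreases by a factor of 5.

λ₂/λ₁ = v₁/v₂ = 1/5

The wavelength decreases by a factor of 5.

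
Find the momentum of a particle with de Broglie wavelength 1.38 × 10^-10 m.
4.80 × 10^-24 kg·m/s

From the de Broglie relation λ = h/p, we solve for p:

p = h/λ
p = (6.626 × 10^-34 J·s) / (1.38 × 10^-10 m)
p = 4.80 × 10^-24 kg·m/s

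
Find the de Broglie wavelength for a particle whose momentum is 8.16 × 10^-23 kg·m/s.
8.12 × 10^-12 m

Using the de Broglie relation λ = h/p:

λ = h/p
λ = (6.626 × 10^-34 J·s) / (8.16 × 10^-23 kg·m/s)
λ = 8.12 × 10^-12 m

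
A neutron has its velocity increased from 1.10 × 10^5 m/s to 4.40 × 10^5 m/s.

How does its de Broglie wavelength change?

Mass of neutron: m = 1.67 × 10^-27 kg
The wavelength decreases by a factor of 4.

Using λ = h/(mv):

Initial wavelength: λ₁ = h/(mv₁) = 3.61 × 10^-12 m
Final wavelength: λ₂ = h/(mv₂) = 9.02 × 10^-13 m

Since λ ∝ 1/v, when velocity increases by a factor of 4, the wavelength decreases by a factor of 4.

λ₂/λ₁ = v₁/v₂ = 1/4

The wavelength decreases by a factor of 4.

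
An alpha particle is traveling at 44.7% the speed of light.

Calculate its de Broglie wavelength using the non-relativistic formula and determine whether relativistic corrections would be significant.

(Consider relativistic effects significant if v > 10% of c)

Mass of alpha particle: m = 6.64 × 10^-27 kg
Yes, relativistic corrections are needed.

Using the non-relativistic de Broglie formula λ = h/(mv):

v = 44.7% × c = 1.340 × 10^8 m/s

λ = h/(mv)
λ = (6.626 × 10^-34 J·s) / (6.64 × 10^-27 kg × 1.340 × 10^8 m/s)
λ = 7.45 × 10^-16 m

Since v = 44.7% of c > 10% of c, relativistic corrections ARE significant and the actual wavelength would differ from this non-relativistic estimate.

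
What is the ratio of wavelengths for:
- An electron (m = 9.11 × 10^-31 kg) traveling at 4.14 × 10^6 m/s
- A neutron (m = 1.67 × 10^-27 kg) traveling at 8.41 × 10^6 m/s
λ₁/λ₂ = 3.72 × 10^3

Using λ = h/(mv):

λ₁ = h/(m₁v₁) = 1.76 × 10^-10 m
λ₂ = h/(m₂v₂) = 4.72 × 10^-14 m

Ratio λ₁/λ₂ = (m₂v₂)/(m₁v₁)
         = (1.67 × 10^-27 kg × 8.41 × 10^6 m/s) / (9.11 × 10^-31 kg × 4.14 × 10^6 m/s)
         = 3.72 × 10^3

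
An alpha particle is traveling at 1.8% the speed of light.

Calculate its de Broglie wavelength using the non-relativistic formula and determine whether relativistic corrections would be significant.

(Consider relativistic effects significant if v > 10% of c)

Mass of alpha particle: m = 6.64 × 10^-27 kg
No, relativistic corrections are not needed.

Using the non-relativistic de Broglie formula λ = h/(mv):

v = 1.8% × c = 5.396 × 10^6 m/s

λ = h/(mv)
λ = (6.626 × 10^-34 J·s) / (6.64 × 10^-27 kg × 5.396 × 10^6 m/s)
λ = 1.85 × 10^-14 m

Since v = 1.8% of c < 10% of c, relativistic corrections are NOT significant and this non-relativistic result is a good approximation.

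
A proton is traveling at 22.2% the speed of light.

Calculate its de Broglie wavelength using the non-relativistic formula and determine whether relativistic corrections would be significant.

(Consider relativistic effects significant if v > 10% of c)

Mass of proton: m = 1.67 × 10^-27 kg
Yes, relativistic corrections are needed.

Using the non-relativistic de Broglie formula λ = h/(mv):

v = 22.2% × c = 6.655 × 10^7 m/s

λ = h/(mv)
λ = (6.626 × 10^-34 J·s) / (1.67 × 10^-27 kg × 6.655 × 10^7 m/s)
λ = 5.96 × 10^-15 m

Since v = 22.2% of c > 10% of c, relativistic corrections ARE significant and the actual wavelength would differ from this non-relativistic estimate.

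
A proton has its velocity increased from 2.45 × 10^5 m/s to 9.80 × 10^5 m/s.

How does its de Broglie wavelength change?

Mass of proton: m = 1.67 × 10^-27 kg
The wavelength decreases by a factor of 4.

Using λ = h/(mv):

Initial wavelength: λ₁ = h/(mv₁) = 1.62 × 10^-12 m
Final wavelength: λ₂ = h/(mv₂) = 4.05 × 10^-13 m

Since λ ∝ 1/v, when velocity increases by a factor of 4, the wavelength decreases by a factor of 4.

λ₂/λ₁ = v₁/v₂ = 1/4

The wavelength decreases by a factor of 4.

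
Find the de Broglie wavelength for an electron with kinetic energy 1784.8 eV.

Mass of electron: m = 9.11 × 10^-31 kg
2.90 × 10^-11 m

Using λ = h/√(2mKE):

First convert KE to Joules: KE = 1784.8 eV = 2.860 × 10^-16 J

λ = h/√(2mKE)
λ = (6.626 × 10^-34 J·s) / √(2 × 9.11 × 10^-31 kg × 2.860 × 10^-16 J)
λ = 2.90 × 10^-11 m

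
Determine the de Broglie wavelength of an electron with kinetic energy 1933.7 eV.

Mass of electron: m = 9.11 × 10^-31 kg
2.79 × 10^-11 m

Using λ = h/√(2mKE):

First convert KE to Joules: KE = 1933.7 eV = 3.098 × 10^-16 J

λ = h/√(2mKE)
λ = (6.626 × 10^-34 J·s) / √(2 × 9.11 × 10^-31 kg × 3.098 × 10^-16 J)
λ = 2.79 × 10^-11 m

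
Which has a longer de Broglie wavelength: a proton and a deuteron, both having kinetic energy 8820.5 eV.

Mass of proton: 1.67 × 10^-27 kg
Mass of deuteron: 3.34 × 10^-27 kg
The proton has the longer wavelength.

Using λ = h/√(2mKE):

For proton: λ₁ = h/√(2m₁KE) = 3.05 × 10^-13 m
For deuteron: λ₂ = h/√(2m₂KE) = 2.16 × 10^-13 m

Since λ ∝ 1/√m at constant kinetic energy, the lighter particle has the longer wavelength.

The proton has the longer de Broglie wavelength.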